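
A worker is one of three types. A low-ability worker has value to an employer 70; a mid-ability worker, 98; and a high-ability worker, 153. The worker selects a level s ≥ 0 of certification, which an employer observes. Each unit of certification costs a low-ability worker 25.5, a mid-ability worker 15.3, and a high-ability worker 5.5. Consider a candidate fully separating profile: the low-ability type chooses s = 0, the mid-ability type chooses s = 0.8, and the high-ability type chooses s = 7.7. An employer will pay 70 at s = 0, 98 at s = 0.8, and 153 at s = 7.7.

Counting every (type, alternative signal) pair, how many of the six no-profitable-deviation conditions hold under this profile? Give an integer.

High-ability (own payoff 153 − 5.5×7.7 = 110.65): to s=0 gives 70 → no gain ✓; to s=0.8 gives 98 − 5.5×0.8 = 93.6 → no gain ✓.
Low-ability (own payoff 70): to s=0.8 gives 98 − 25.5×0.8 = 77.6 → profitable ✗; to s=7.7 gives 153 − 25.5×7.7 = -43.35 → no gain ✓.
Mid-ability (own payoff 98 − 15.3×0.8 = 85.76): to s=0 gives 70 → no gain ✓; to s=7.7 gives 153 − 15.3×7.7 = 35.19 → no gain ✓.
5 of the 6 constraints hold; not an equilibrium.

5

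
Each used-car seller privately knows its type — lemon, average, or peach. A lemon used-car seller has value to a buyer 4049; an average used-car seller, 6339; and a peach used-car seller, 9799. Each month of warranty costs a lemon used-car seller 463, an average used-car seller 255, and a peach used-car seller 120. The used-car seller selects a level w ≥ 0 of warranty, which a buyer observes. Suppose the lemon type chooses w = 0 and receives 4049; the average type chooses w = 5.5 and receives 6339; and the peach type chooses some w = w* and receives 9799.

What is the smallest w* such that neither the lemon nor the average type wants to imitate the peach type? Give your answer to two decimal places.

19.07

Average type (on-path payoff 6339 − 255×5.5 = 4936.5) won't mimic when 4936.5 ≥ 9799 − 255·w*, i.e. w* ≥ 19.07.
Lemon type (on-path payoff 4049) won't mimic when 4049 ≥ 9799 − 463·w*, i.e. w* ≥ 12.42.
Both must hold, so w* = max(12.42, 19.07) = 19.07. The average type's constraint binds.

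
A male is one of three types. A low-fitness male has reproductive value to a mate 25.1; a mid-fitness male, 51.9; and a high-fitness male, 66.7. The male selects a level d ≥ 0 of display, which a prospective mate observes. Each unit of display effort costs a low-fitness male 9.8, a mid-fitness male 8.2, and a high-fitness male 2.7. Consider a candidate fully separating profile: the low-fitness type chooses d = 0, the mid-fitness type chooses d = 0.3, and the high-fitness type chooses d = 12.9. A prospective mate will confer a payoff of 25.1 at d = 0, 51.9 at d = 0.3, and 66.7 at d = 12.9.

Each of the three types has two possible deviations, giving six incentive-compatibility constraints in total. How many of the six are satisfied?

Mid-fitness (own payoff 51.9 − 8.2×0.3 = 49.44): to d=0 gives 25.1 → no gain ✓; to d=12.9 gives 66.7 − 8.2×12.9 = -39.08 → no gain ✓.
High-fitness (own payoff 66.7 − 2.7×12.9 = 31.87): to d=0 gives 25.1 → no gain ✓; to d=0.3 gives 51.9 − 2.7×0.3 = 51.09 → profitable ✗.
Low-fitness (own payoff 25.1): to d=0.3 gives 51.9 − 9.8×0.3 = 48.96 → profitable ✗; to d=12.9 gives 66.7 − 9.8×12.9 = -59.72 → no gain ✓.
4 of the 6 constraints hold; not an equilibrium.

4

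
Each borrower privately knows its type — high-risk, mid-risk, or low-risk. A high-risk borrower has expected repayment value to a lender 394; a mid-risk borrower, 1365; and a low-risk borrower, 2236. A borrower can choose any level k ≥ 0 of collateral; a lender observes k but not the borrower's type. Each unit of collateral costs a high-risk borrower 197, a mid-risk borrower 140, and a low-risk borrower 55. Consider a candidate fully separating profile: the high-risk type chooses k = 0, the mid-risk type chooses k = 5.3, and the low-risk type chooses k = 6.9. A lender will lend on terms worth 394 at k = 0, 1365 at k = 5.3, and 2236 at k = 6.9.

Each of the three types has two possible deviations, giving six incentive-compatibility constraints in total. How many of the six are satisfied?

4

Mid-risk (own payoff 1365 − 140×5.3 = 623): to k=0 gives 394 → no gain ✓; to k=6.9 gives 2236 − 140×6.9 = 1270 → profitable ✗.
Low-risk (own payoff 2236 − 55×6.9 = 1856.5): to k=0 gives 394 → no gain ✓; to k=5.3 gives 1365 − 55×5.3 = 1073.5 → no gain ✓.
High-risk (own payoff 394): to k=5.3 gives 1365 − 197×5.3 = 320.9 → no gain ✓; to k=6.9 gives 2236 − 197×6.9 = 876.7 → profitable ✗.
4 of the 6 constraints hold; not an equilibrium.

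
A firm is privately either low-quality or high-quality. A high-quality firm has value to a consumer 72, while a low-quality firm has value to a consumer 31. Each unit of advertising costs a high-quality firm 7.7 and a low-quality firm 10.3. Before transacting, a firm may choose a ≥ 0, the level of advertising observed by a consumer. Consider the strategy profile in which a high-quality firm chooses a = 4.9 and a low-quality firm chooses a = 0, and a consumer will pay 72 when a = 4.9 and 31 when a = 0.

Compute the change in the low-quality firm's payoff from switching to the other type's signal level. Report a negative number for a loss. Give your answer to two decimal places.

Playing a = 0 the low-quality firm receives 31.
Deviating to a = 4.9 brings payment 72 at cost 10.3 × 4.9 = 50.47, netting 21.53.
Gain from deviating: 21.53 − 31 = -9.47.
The gain is negative, so the low-quality type's incentive-compatibility constraint is satisfied.

-9.47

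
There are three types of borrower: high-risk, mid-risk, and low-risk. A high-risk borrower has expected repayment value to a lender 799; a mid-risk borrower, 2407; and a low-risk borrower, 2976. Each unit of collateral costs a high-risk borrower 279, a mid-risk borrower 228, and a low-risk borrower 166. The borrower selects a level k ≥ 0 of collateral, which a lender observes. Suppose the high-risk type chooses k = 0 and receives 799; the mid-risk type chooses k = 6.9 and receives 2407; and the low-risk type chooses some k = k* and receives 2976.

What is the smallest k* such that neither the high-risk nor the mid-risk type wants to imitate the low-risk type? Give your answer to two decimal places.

High-risk type (on-path payoff 799) won't mimic when 799 ≥ 2976 − 279·k*, i.e. k* ≥ 7.80.
Mid-risk type (on-path payoff 2407 − 228×6.9 = 833.8) won't mimic when 833.8 ≥ 2976 − 228·k*, i.e. k* ≥ 9.40.
Both must hold, so k* = max(7.80, 9.40) = 9.40. The mid-risk type's constraint binds.

9.40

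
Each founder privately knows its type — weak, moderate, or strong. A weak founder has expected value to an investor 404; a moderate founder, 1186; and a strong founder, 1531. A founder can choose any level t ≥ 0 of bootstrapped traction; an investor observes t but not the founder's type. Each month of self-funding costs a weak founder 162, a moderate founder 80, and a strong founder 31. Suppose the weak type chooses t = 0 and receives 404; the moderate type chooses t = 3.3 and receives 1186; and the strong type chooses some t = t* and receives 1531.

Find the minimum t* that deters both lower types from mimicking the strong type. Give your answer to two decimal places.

Weak type (on-path payoff 404) won't mimic when 404 ≥ 1531 − 162·t*, i.e. t* ≥ 6.96.
Moderate type (on-path payoff 1186 − 80×3.3 = 922) won't mimic when 922 ≥ 1531 − 80·t*, i.e. t* ≥ 7.61.
Both must hold, so t* = max(6.96, 7.61) = 7.61. The moderate type's constraint binds.

7.61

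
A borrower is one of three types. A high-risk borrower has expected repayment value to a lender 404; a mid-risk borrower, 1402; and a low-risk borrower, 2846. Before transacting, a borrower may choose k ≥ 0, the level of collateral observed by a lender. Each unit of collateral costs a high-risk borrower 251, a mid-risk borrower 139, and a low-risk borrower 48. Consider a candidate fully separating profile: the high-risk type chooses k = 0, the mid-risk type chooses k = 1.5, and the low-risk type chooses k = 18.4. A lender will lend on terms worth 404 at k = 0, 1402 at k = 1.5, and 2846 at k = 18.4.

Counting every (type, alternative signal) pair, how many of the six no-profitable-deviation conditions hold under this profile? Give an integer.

5

Mid-risk (own payoff 1402 − 139×1.5 = 1193.5): to k=0 gives 404 → no gain ✓; to k=18.4 gives 2846 − 139×18.4 = 288.4 → no gain ✓.
High-risk (own payoff 404): to k=1.5 gives 1402 − 251×1.5 = 1025.5 → profitable ✗; to k=18.4 gives 2846 − 251×18.4 = -1772.4 → no gain ✓.
Low-risk (own payoff 2846 − 48×18.4 = 1962.8): to k=0 gives 404 → no gain ✓; to k=1.5 gives 1402 − 48×1.5 = 1330 → no gain ✓.
5 of the 6 constraints hold; not an equilibrium.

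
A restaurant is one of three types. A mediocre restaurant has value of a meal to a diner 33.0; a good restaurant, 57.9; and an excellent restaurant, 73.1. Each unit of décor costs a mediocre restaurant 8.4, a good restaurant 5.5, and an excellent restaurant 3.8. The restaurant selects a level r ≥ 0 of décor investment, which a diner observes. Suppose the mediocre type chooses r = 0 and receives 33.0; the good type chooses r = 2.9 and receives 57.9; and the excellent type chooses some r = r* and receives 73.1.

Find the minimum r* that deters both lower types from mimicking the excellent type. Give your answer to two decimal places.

5.66

Good type (on-path payoff 57.9 − 5.5×2.9 = 41.95) won't mimic when 41.95 ≥ 73.1 − 5.5·r*, i.e. r* ≥ 5.66.
Mediocre type (on-path payoff 33.0) won't mimic when 33.0 ≥ 73.1 − 8.4·r*, i.e. r* ≥ 4.77.
Both must hold, so r* = max(4.77, 5.66) = 5.66. The good type's constraint binds.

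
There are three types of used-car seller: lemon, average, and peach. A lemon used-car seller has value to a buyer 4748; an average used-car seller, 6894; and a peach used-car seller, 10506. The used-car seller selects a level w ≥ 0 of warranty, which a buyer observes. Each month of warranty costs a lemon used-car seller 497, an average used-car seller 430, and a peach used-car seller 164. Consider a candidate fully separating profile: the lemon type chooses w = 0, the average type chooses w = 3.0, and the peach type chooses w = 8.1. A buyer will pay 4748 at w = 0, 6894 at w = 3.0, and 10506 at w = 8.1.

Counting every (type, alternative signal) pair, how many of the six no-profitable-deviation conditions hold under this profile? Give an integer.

3

Peach (own payoff 10506 − 164×8.1 = 9177.6): to w=0 gives 4748 → no gain ✓; to w=3.0 gives 6894 − 164×3.0 = 6402 → no gain ✓.
Average (own payoff 6894 − 430×3.0 = 5604): to w=0 gives 4748 → no gain ✓; to w=8.1 gives 10506 − 430×8.1 = 7023 → profitable ✗.
Lemon (own payoff 4748): to w=3.0 gives 6894 − 497×3.0 = 5403 → profitable ✗; to w=8.1 gives 10506 − 497×8.1 = 6480.3 → profitable ✗.
3 of the 6 constraints hold; not an equilibrium.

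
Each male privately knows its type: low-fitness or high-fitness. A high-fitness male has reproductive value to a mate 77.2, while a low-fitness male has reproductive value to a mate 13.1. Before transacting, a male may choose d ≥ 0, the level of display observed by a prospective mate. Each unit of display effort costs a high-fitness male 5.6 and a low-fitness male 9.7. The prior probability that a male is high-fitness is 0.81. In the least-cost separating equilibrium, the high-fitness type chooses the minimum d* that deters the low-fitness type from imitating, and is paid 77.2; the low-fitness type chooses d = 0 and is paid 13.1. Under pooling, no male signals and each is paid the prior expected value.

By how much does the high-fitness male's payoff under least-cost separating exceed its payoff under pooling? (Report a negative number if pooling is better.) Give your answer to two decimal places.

Least-cost separating signal: d* solves 13.1 = 77.2 − 9.7·d*, so d* = (77.2 − 13.1)/9.7 ≈ 6.6082.
High-fitness type's separating payoff: 77.2 − 5.6 × d* = 77.2 − 5.6 × (77.2 − 13.1)/9.7 = 77.2 − 358.96/9.7 ≈ 40.1938.
Pooling payoff: 0.81 × 77.2 + 0.19 × 13.1 = 65.021.
Difference: 40.1938 − 65.021 = -24.8272, i.e. -24.83 to two decimal places.
The high-fitness type would prefer the pooling outcome.

-24.83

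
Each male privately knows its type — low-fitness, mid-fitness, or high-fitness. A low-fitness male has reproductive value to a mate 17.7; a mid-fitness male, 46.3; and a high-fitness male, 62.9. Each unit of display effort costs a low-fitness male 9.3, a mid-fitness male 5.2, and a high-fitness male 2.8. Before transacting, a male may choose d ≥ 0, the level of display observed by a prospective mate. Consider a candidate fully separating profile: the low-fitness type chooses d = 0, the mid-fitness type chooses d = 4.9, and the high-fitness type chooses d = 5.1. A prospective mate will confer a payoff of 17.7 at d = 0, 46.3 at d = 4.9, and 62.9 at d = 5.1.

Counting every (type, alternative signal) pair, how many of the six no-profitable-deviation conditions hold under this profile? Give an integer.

5

Low-fitness (own payoff 17.7): to d=4.9 gives 46.3 − 9.3×4.9 = 0.73 → no gain ✓; to d=5.1 gives 62.9 − 9.3×5.1 = 15.47 → no gain ✓.
Mid-fitness (own payoff 46.3 − 5.2×4.9 = 20.82): to d=0 gives 17.7 → no gain ✓; to d=5.1 gives 62.9 − 5.2×5.1 = 36.38 → profitable ✗.
High-fitness (own payoff 62.9 − 2.8×5.1 = 48.62): to d=0 gives 17.7 → no gain ✓; to d=4.9 gives 46.3 − 2.8×4.9 = 32.58 → no gain ✓.
5 of the 6 constraints hold; not an equilibrium.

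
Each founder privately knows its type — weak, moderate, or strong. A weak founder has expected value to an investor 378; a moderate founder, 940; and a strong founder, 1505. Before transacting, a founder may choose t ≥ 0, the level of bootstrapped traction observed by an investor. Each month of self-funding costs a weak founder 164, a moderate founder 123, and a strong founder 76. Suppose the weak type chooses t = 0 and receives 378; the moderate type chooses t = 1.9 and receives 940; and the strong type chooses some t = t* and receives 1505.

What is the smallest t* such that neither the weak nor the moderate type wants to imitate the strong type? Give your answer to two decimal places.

Weak type (on-path payoff 378) won't mimic when 378 ≥ 1505 − 164·t*, i.e. t* ≥ 6.87.
Moderate type (on-path payoff 940 − 123×1.9 = 706.3) won't mimic when 706.3 ≥ 1505 − 123·t*, i.e. t* ≥ 6.49.
Both must hold, so t* = max(6.87, 6.49) = 6.87. The weak type's constraint binds.

6.87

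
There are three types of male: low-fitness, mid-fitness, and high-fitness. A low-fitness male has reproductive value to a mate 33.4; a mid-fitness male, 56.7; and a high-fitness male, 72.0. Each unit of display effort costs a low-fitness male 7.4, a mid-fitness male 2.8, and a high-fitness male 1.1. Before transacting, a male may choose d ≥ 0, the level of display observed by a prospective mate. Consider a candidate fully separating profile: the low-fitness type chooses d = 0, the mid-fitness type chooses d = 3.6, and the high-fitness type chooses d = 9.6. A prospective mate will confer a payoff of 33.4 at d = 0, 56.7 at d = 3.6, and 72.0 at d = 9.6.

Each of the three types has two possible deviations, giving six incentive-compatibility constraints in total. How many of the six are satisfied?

6

High-fitness (own payoff 72.0 − 1.1×9.6 = 61.44): to d=0 gives 33.4 → no gain ✓; to d=3.6 gives 56.7 − 1.1×3.6 = 52.74 → no gain ✓.
Low-fitness (own payoff 33.4): to d=3.6 gives 56.7 − 7.4×3.6 = 30.06 → no gain ✓; to d=9.6 gives 72.0 − 7.4×9.6 = 0.96 → no gain ✓.
Mid-fitness (own payoff 56.7 − 2.8×3.6 = 46.62): to d=0 gives 33.4 → no gain ✓; to d=9.6 gives 72.0 − 2.8×9.6 = 45.12 → no gain ✓.
6 of the 6 constraints hold; this profile is a separating equilibrium.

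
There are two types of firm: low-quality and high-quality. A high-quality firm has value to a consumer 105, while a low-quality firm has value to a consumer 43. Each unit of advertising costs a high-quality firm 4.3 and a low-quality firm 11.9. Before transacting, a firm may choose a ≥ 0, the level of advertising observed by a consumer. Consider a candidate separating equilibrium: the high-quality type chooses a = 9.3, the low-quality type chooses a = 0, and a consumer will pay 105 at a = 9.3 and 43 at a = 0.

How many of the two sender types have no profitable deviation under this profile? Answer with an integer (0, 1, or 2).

Low-quality type: stay at 0 → 43; mimic → 105 − 11.9 × 9.3 = -5.67. IC holds (43 ≥ -5.67).
High-quality type: signal → 105 − 4.3 × 9.3 = 65.01; deviate to 0 → 43. IC holds (65.01 ≥ 43).
2 of 2 constraints hold, so this is a separating equilibrium.

2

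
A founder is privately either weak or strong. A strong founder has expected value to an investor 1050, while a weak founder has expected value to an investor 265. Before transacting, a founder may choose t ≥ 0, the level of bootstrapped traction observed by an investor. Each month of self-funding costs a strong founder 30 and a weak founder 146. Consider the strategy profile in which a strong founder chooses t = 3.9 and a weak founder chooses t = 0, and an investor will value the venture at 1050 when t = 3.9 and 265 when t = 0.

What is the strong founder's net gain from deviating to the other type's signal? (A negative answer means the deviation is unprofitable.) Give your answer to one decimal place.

Playing t = 3.9 the strong founder receives 1050 − 30 × 3.9 = 933.
Deviating to t = 0 yields 265 instead.
Gain from deviating: 265 − 933 = -668.0.
The gain is negative, so the strong type's incentive-compatibility constraint is satisfied.

-668.0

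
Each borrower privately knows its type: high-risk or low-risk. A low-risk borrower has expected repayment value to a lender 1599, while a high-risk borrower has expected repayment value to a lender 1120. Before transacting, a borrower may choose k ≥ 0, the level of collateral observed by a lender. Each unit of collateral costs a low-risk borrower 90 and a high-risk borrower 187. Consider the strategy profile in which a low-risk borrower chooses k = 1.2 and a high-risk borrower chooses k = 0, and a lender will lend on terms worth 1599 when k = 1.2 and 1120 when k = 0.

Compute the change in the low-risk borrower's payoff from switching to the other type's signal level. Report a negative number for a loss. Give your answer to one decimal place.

Playing k = 1.2 the low-risk borrower receives 1599 − 90 × 1.2 = 1491.
Deviating to k = 0 yields 1120 instead.
Gain from deviating: 1120 − 1491 = -371.0.
The gain is negative, so the low-risk type's incentive-compatibility constraint is satisfied.

-371.0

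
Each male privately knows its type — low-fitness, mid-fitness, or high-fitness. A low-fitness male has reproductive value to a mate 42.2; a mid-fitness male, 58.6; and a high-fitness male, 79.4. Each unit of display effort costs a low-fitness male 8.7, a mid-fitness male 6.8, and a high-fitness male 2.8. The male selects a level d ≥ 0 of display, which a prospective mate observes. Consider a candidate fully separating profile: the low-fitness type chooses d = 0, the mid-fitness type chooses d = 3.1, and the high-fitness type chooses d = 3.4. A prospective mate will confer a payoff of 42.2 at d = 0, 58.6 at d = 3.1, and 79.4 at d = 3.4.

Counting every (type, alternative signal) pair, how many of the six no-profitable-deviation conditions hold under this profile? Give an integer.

High-fitness (own payoff 79.4 − 2.8×3.4 = 69.88): to d=0 gives 42.2 → no gain ✓; to d=3.1 gives 58.6 − 2.8×3.1 = 49.92 → no gain ✓.
Low-fitness (own payoff 42.2): to d=3.1 gives 58.6 − 8.7×3.1 = 31.63 → no gain ✓; to d=3.4 gives 79.4 − 8.7×3.4 = 49.82 → profitable ✗.
Mid-fitness (own payoff 58.6 − 6.8×3.1 = 37.52): to d=0 gives 42.2 → profitable ✗; to d=3.4 gives 79.4 − 6.8×3.4 = 56.28 → profitable ✗.
3 of the 6 constraints hold; not an equilibrium.

3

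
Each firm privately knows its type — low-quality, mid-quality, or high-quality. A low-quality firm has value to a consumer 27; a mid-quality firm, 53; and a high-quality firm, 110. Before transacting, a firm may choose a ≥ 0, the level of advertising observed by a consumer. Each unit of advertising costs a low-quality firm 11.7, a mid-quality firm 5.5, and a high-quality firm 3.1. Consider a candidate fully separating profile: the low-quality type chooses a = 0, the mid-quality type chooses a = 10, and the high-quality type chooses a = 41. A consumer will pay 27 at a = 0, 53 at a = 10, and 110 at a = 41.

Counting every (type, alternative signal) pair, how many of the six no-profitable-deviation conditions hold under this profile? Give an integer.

3

Low-quality (own payoff 27): to a=10 gives 53 − 11.7×10 = -64 → no gain ✓; to a=41 gives 110 − 11.7×41 = -369.7 → no gain ✓.
High-quality (own payoff 110 − 3.1×41 = -17.1): to a=0 gives 27 → profitable ✗; to a=10 gives 53 − 3.1×10 = 22 → profitable ✗.
Mid-quality (own payoff 53 − 5.5×10 = -2): to a=0 gives 27 → profitable ✗; to a=41 gives 110 − 5.5×41 = -115.5 → no gain ✓.
3 of the 6 constraints hold; not an equilibrium.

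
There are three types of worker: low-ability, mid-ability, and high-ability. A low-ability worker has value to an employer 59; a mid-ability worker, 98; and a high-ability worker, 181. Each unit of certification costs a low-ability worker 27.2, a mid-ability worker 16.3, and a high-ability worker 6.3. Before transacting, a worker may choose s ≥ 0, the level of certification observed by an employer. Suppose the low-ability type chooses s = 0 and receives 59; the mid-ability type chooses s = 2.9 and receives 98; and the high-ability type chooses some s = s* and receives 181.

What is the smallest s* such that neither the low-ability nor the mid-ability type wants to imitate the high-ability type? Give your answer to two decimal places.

7.99

Mid-ability type (on-path payoff 98 − 16.3×2.9 = 50.73) won't mimic when 50.73 ≥ 181 − 16.3·s*, i.e. s* ≥ 7.99.
Low-ability type (on-path payoff 59) won't mimic when 59 ≥ 181 − 27.2·s*, i.e. s* ≥ 4.49.
Both must hold, so s* = max(4.49, 7.99) = 7.99. The mid-ability type's constraint binds.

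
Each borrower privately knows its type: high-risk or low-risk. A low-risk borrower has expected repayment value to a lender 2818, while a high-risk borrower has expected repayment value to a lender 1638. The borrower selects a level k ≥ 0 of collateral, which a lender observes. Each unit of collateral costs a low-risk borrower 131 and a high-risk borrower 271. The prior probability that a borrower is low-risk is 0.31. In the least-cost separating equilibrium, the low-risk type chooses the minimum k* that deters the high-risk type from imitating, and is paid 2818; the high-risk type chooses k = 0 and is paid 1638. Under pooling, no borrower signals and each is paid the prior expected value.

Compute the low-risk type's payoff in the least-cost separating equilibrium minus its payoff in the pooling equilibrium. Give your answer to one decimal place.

243.8

Least-cost separating signal: k* solves 1638 = 2818 − 271·k*, so k* = (2818 − 1638)/271 ≈ 4.3542.
Low-risk type's separating payoff: 2818 − 131 × k* = 2818 − 131 × (2818 − 1638)/271 = 2818 − 154580/271 ≈ 2247.594.
Pooling payoff: 0.31 × 2818 + 0.69 × 1638 = 2003.8.
Difference: 2247.594 − 2003.8 = 243.794, i.e. 243.8 to one decimal place.
The low-risk type prefers to separate.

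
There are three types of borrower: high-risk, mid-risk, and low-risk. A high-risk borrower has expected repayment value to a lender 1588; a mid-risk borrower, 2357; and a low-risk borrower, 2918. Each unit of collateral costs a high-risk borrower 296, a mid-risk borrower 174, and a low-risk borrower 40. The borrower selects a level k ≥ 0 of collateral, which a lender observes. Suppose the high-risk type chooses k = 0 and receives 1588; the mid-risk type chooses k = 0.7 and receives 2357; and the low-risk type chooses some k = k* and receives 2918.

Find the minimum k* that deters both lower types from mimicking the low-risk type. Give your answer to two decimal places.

High-risk type (on-path payoff 1588) won't mimic when 1588 ≥ 2918 − 296·k*, i.e. k* ≥ 4.49.
Mid-risk type (on-path payoff 2357 − 174×0.7 = 2235.2) won't mimic when 2235.2 ≥ 2918 − 174·k*, i.e. k* ≥ 3.92.
Both must hold, so k* = max(4.49, 3.92) = 4.49. The high-risk type's constraint binds.

4.49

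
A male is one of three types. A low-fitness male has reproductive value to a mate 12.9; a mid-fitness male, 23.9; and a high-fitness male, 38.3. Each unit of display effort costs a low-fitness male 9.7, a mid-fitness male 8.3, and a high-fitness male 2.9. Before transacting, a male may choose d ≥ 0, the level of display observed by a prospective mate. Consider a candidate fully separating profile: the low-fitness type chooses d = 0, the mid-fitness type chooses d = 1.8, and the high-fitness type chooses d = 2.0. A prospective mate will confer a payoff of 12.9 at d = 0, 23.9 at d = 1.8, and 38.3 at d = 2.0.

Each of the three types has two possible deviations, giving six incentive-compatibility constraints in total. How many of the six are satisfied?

High-fitness (own payoff 38.3 − 2.9×2.0 = 32.5): to d=0 gives 12.9 → no gain ✓; to d=1.8 gives 23.9 − 2.9×1.8 = 18.68 → no gain ✓.
Mid-fitness (own payoff 23.9 − 8.3×1.8 = 8.96): to d=0 gives 12.9 → profitable ✗; to d=2.0 gives 38.3 − 8.3×2.0 = 21.7 → profitable ✗.
Low-fitness (own payoff 12.9): to d=1.8 gives 23.9 − 9.7×1.8 = 6.44 → no gain ✓; to d=2.0 gives 38.3 − 9.7×2.0 = 18.9 → profitable ✗.
3 of the 6 constraints hold; not an equilibrium.

3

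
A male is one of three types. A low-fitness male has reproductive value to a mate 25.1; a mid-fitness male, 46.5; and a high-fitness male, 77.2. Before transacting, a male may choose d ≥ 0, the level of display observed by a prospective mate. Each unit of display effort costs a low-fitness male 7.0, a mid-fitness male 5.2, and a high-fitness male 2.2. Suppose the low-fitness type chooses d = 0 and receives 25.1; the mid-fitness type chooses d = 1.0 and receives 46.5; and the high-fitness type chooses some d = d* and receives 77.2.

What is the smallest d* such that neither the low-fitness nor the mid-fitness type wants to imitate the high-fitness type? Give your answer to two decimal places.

Low-fitness type (on-path payoff 25.1) won't mimic when 25.1 ≥ 77.2 − 7.0·d*, i.e. d* ≥ 7.44.
Mid-fitness type (on-path payoff 46.5 − 5.2×1.0 = 41.3) won't mimic when 41.3 ≥ 77.2 − 5.2·d*, i.e. d* ≥ 6.90.
Both must hold, so d* = max(7.44, 6.90) = 7.44. The low-fitness type's constraint binds.

7.44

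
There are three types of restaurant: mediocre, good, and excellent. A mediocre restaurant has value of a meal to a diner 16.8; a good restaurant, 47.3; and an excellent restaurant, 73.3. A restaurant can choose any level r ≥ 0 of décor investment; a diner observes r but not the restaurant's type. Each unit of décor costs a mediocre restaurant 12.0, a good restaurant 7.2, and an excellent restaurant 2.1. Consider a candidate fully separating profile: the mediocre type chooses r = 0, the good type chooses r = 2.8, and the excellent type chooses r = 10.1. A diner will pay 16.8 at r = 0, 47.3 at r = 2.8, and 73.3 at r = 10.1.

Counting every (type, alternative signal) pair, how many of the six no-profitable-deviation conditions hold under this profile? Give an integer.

6

Mediocre (own payoff 16.8): to r=2.8 gives 47.3 − 12.0×2.8 = 13.7 → no gain ✓; to r=10.1 gives 73.3 − 12.0×10.1 = -47.9 → no gain ✓.
Excellent (own payoff 73.3 − 2.1×10.1 = 52.09): to r=0 gives 16.8 → no gain ✓; to r=2.8 gives 47.3 − 2.1×2.8 = 41.42 → no gain ✓.
Good (own payoff 47.3 − 7.2×2.8 = 27.14): to r=0 gives 16.8 → no gain ✓; to r=10.1 gives 73.3 − 7.2×10.1 = 0.58 → no gain ✓.
6 of the 6 constraints hold; this profile is a separating equilibrium.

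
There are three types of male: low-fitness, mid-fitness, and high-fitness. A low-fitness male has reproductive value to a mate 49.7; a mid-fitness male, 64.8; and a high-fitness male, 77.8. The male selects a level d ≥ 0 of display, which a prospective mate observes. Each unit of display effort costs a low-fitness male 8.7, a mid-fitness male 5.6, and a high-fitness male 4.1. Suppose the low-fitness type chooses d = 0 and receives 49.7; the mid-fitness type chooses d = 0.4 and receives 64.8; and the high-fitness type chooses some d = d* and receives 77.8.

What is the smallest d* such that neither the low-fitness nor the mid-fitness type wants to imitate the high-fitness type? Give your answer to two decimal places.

Mid-fitness type (on-path payoff 64.8 − 5.6×0.4 = 62.56) won't mimic when 62.56 ≥ 77.8 − 5.6·d*, i.e. d* ≥ 2.72.
Low-fitness type (on-path payoff 49.7) won't mimic when 49.7 ≥ 77.8 − 8.7·d*, i.e. d* ≥ 3.23.
Both must hold, so d* = max(3.23, 2.72) = 3.23. The low-fitness type's constraint binds.

3.23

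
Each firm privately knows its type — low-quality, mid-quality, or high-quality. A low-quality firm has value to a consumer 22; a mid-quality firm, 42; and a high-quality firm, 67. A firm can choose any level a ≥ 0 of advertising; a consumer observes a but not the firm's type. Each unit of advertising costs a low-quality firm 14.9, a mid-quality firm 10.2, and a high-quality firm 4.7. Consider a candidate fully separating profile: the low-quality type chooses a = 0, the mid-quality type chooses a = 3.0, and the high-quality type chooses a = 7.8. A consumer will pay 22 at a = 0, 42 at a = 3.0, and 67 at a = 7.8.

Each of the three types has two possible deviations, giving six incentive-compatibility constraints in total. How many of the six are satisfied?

High-quality (own payoff 67 − 4.7×7.8 = 30.34): to a=0 gives 22 → no gain ✓; to a=3.0 gives 42 − 4.7×3.0 = 27.9 → no gain ✓.
Low-quality (own payoff 22): to a=3.0 gives 42 − 14.9×3.0 = -2.7 → no gain ✓; to a=7.8 gives 67 − 14.9×7.8 = -49.22 → no gain ✓.
Mid-quality (own payoff 42 − 10.2×3.0 = 11.4): to a=0 gives 22 → profitable ✗; to a=7.8 gives 67 − 10.2×7.8 = -12.56 → no gain ✓.
5 of the 6 constraints hold; not an equilibrium.

5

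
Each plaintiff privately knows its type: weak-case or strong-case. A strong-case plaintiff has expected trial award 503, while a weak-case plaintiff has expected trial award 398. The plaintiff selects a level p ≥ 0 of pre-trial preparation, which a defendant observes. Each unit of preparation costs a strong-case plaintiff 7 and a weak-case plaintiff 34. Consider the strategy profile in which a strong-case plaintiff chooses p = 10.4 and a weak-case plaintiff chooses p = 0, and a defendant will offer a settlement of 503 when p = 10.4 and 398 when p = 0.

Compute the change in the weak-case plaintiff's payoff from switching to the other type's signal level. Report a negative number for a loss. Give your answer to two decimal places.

Playing p = 0 the weak-case plaintiff receives 398.
Deviating to p = 10.4 brings payment 503 at cost 34 × 10.4 = 353.6, netting 149.4.
Gain from deviating: 149.4 − 398 = -248.60.
The gain is negative, so the weak-case type's incentive-compatibility constraint is satisfied.

-248.60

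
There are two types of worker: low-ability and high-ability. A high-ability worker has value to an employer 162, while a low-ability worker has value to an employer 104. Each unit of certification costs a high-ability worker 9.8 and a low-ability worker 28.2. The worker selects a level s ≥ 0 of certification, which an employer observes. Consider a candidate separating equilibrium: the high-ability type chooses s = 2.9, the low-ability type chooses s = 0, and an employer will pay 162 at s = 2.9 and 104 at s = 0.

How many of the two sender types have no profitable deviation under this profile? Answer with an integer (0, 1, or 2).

Low-ability type: stay at 0 → 104; mimic → 162 − 28.2 × 2.9 = 80.22. IC holds (104 ≥ 80.22).
High-ability type: signal → 162 − 9.8 × 2.9 = 133.58; deviate to 0 → 104. IC holds (133.58 ≥ 104).
2 of 2 constraints hold, so this is a separating equilibrium.

2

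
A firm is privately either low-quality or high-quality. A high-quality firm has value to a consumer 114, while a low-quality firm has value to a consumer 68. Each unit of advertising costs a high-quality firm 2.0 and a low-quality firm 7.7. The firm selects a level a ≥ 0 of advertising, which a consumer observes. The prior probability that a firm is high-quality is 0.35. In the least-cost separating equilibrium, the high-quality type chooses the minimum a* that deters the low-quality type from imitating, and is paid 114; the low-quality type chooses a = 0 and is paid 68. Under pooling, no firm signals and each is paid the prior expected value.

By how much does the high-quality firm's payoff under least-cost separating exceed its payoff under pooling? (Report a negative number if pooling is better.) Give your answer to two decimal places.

Least-cost separating signal: a* solves 68 = 114 − 7.7·a*, so a* = (114 − 68)/7.7 ≈ 5.9740.
High-quality type's separating payoff: 114 − 2.0 × a* = 114 − 2.0 × (114 − 68)/7.7 = 114 − 92/7.7 ≈ 102.0519.
Pooling payoff: 0.35 × 114 + 0.65 × 68 = 84.1.
Difference: 102.0519 − 84.1 = 17.9519, i.e. 17.95 to two decimal places.
The high-quality type prefers to separate.

17.95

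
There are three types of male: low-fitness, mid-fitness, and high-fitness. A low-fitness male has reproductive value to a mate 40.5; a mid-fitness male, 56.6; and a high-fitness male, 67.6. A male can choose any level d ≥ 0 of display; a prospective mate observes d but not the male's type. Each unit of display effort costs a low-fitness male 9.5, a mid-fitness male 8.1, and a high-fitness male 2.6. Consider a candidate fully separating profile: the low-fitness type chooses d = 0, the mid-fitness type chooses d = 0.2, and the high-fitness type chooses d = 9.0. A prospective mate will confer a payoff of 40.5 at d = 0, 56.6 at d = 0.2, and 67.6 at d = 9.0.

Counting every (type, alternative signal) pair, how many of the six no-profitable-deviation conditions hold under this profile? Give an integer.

4

High-fitness (own payoff 67.6 − 2.6×9.0 = 44.2): to d=0 gives 40.5 → no gain ✓; to d=0.2 gives 56.6 − 2.6×0.2 = 56.08 → profitable ✗.
Low-fitness (own payoff 40.5): to d=0.2 gives 56.6 − 9.5×0.2 = 54.7 → profitable ✗; to d=9.0 gives 67.6 − 9.5×9.0 = -17.9 → no gain ✓.
Mid-fitness (own payoff 56.6 − 8.1×0.2 = 54.98): to d=0 gives 40.5 → no gain ✓; to d=9.0 gives 67.6 − 8.1×9.0 = -5.3 → no gain ✓.
4 of the 6 constraints hold; not an equilibrium.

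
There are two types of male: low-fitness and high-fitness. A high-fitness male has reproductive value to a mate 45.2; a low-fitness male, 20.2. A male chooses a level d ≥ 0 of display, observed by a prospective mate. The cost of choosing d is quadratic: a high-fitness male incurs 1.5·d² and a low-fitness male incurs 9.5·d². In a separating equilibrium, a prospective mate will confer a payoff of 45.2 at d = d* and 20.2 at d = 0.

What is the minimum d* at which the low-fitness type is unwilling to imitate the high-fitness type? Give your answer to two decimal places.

The low-fitness type at d = 0 receives 20.2; imitating at d* yields 45.2 − 9.5·d*².
Indifference: 20.2 = 45.2 − 9.5·d*², so d*² = (45.2 − 20.2) / 9.5 ≈ 2.6316.
d* = √2.6316 ≈ 1.62.

1.62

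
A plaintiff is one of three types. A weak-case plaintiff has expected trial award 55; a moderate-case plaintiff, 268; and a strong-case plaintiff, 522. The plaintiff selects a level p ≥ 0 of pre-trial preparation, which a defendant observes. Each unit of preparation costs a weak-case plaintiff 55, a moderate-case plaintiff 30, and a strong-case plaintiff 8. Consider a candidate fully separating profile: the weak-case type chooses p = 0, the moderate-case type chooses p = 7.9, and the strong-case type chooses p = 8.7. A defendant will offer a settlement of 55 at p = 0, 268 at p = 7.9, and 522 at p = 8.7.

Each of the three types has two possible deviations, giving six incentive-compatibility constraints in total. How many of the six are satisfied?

Moderate-case (own payoff 268 − 30×7.9 = 31): to p=0 gives 55 → profitable ✗; to p=8.7 gives 522 − 30×8.7 = 261 → profitable ✗.
Weak-case (own payoff 55): to p=7.9 gives 268 − 55×7.9 = -166.5 → no gain ✓; to p=8.7 gives 522 − 55×8.7 = 43.5 → no gain ✓.
Strong-case (own payoff 522 − 8×8.7 = 452.4): to p=0 gives 55 → no gain ✓; to p=7.9 gives 268 − 8×7.9 = 204.8 → no gain ✓.
4 of the 6 constraints hold; not an equilibrium.

4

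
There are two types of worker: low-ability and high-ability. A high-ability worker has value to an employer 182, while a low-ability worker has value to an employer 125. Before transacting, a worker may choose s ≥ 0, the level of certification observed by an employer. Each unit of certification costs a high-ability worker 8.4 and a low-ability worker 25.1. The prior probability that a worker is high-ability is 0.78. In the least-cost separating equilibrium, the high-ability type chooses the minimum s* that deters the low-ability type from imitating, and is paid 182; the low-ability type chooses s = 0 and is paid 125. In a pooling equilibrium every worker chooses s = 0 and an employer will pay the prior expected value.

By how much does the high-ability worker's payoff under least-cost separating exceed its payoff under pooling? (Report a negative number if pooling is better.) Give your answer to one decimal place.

-6.5

Least-cost separating signal: s* solves 125 = 182 − 25.1·s*, so s* = (182 − 125)/25.1 ≈ 2.2709.
High-ability type's separating payoff: 182 − 8.4 × s* = 182 − 8.4 × (182 − 125)/25.1 = 182 − 478.8/25.1 ≈ 162.924.
Pooling payoff: 0.78 × 182 + 0.22 × 125 = 169.46.
Difference: 162.924 − 169.46 = -6.536, i.e. -6.5 to one decimal place.
The high-ability type would prefer the pooling outcome.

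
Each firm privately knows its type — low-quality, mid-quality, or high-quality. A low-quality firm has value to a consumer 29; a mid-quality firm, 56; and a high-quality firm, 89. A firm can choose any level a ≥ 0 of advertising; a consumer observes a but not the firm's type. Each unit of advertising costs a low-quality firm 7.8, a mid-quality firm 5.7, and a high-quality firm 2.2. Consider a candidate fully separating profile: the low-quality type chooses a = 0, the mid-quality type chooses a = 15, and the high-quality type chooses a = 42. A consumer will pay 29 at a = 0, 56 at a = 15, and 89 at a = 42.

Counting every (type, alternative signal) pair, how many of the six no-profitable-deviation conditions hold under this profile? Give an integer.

High-quality (own payoff 89 − 2.2×42 = -3.4): to a=0 gives 29 → profitable ✗; to a=15 gives 56 − 2.2×15 = 23 → profitable ✗.
Mid-quality (own payoff 56 − 5.7×15 = -29.5): to a=0 gives 29 → profitable ✗; to a=42 gives 89 − 5.7×42 = -150.4 → no gain ✓.
Low-quality (own payoff 29): to a=15 gives 56 − 7.8×15 = -61 → no gain ✓; to a=42 gives 89 − 7.8×42 = -238.6 → no gain ✓.
3 of the 6 constraints hold; not an equilibrium.

3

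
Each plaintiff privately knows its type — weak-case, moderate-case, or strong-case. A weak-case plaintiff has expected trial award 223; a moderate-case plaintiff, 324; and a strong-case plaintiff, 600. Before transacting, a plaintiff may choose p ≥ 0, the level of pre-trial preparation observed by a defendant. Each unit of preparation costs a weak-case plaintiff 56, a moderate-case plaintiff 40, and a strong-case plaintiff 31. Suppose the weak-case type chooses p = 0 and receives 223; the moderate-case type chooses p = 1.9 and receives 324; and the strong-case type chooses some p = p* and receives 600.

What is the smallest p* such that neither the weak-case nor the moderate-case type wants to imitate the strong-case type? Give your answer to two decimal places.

8.80

Moderate-case type (on-path payoff 324 − 40×1.9 = 248) won't mimic when 248 ≥ 600 − 40·p*, i.e. p* ≥ 8.80.
Weak-case type (on-path payoff 223) won't mimic when 223 ≥ 600 − 56·p*, i.e. p* ≥ 6.73.
Both must hold, so p* = max(6.73, 8.80) = 8.80. The moderate-case type's constraint binds.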